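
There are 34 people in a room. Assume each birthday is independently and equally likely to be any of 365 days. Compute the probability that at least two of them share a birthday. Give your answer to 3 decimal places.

0.795

It's easier to compute the probability that all 34 are distinct.
P(all distinct) = 365/365 · 364/365 · ··· · 332/365 ≈ 0.205.
So the probability of at least one match is 1 − 0.205 = 0.795.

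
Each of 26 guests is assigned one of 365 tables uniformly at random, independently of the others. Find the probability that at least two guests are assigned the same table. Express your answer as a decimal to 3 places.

It's easier to compute the probability that all 26 are distinct.
P(all distinct) = 365/365 · 364/365 · ··· · 340/365 ≈ 0.402.
So the probability of at least one match is 1 − 0.402 = 0.598.

0.598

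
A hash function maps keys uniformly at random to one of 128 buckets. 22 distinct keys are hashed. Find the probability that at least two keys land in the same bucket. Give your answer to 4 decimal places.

0.8527

It's easier to compute the probability that all 22 are distinct.
P(all distinct) = 128/128 · 127/128 · ··· · 107/128 ≈ 0.1473.
So the probability of at least one match is 1 − 0.1473 = 0.8527.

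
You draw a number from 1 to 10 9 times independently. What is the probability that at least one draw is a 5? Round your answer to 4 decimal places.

0.6126

P(no draw is a 5) = (9/10)^9 ≈ 0.3874.
P(at least one) = 1 − 0.3874 = 0.6126.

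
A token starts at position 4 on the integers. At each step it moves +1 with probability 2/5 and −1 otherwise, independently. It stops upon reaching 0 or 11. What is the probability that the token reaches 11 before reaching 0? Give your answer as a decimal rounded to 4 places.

0.0475

Let r = q/p = (3/5)/(2/5) = 3/2. The recurrence P(i) = p·P(i+1) + q·P(i−1) with P(0)=0, P(11)=1 gives P(i) = (1 − r^i)/(1 − r^11).
P(4) = (1 − (3/2)^4) / (1 − (3/2)^11) = 8320/175099 ≈ 0.0475.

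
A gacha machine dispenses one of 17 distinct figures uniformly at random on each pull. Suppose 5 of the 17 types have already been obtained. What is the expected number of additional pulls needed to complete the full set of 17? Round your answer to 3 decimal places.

52.755

Starting from 5 distinct types, each trial gives a new one with probability (17−i)/17 when i types are held, so the wait for the next new type is 17/(17−i).
E = 17/12 + 17/11 + 17/10 + 17/9 + 17/8 + 17/7 + 17/6 + 17/5 + 17/4 + 17/3 + 17/2 + 17/1 = 1462357/27720 ≈ 52.755.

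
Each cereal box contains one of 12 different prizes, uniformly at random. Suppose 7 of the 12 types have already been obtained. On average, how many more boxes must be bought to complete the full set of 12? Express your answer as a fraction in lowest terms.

137/5

Starting from 7 distinct types, each trial gives a new one with probability (12−i)/12 when i types are held, so the wait for the next new type is 12/(12−i).
E = 12/5 + 12/4 + 12/3 + 12/2 + 12/1 = 137/5.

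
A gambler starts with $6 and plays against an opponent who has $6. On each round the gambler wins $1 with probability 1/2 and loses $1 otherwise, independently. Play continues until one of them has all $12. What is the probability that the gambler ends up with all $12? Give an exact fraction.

With a fair step, P(i) = ½P(i−1) + ½P(i+1) with P(0)=0, P(12)=1 has the linear solution P(i) = i/12.
P(6) = 6/12 = 1/2.

1/2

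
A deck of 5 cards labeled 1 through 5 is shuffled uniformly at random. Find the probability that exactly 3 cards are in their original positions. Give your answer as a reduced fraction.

Choose which 3 of the 5 are fixed: C(5,3) = 10 ways.
The remaining 2 must have no fixed point: D(2) = 1.
P = 10·1/120 = 1/12.

1/12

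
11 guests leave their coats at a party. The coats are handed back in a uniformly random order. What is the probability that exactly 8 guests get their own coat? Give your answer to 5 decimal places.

0.00001

Choose which 8 of the 11 are fixed: C(11,8) = 165 ways.
The remaining 3 must have no fixed point: D(3) = 2.
P = 165·2/39916800 = 1/120960 ≈ 0.00001.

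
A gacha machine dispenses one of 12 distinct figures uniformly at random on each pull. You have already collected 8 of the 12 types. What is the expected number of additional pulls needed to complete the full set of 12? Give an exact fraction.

25

Starting from 8 distinct types, each trial gives a new one with probability (12−i)/12 when i types are held, so the wait for the next new type is 12/(12−i).
E = 12/4 + 12/3 + 12/2 + 12/1 = 25.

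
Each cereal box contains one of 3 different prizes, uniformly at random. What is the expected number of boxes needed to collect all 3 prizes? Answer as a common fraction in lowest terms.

After i distinct types are collected, each trial gives a new one with probability (3−i)/3, so the expected wait for the next new type is 3/(3−i).
E = 3/3 + 3/2 + 3/1 = 11/2.

11/2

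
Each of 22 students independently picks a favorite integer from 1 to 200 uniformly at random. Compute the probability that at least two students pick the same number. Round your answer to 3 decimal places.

0.698

It's easier to compute the probability that all 22 are distinct.
P(all distinct) = 200/200 · 199/200 · ··· · 179/200 ≈ 0.302.
So the probability of at least one match is 1 − 0.302 = 0.698.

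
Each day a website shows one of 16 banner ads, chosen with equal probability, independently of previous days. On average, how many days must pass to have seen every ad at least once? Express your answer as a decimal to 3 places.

After i distinct types are collected, each trial gives a new one with probability (16−i)/16, so the expected wait for the next new type is 16/(16−i).
E = 16/16 + 16/15 + 16/14 + 16/13 + 16/12 + 16/11 + 16/10 + 16/9 + 16/8 + 16/7 + 16/6 + 16/5 + 16/4 + 16/3 + 16/2 + 16/1 = 2436559/45045 ≈ 54.092.

54.092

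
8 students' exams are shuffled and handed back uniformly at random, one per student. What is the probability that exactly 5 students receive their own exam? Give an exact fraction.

1/360

Choose which 5 of the 8 are fixed: C(8,5) = 56 ways.
The remaining 3 must have no fixed point: D(3) = 2.
P = 56·2/40320 = 1/360.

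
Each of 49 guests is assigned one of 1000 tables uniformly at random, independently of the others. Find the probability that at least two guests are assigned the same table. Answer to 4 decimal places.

It's easier to compute the probability that all 49 are distinct.
P(all distinct) = 1000/1000 · 999/1000 · ··· · 952/1000 ≈ 0.3026.
So the probability of at least one match is 1 − 0.3026 = 0.6974.

0.6974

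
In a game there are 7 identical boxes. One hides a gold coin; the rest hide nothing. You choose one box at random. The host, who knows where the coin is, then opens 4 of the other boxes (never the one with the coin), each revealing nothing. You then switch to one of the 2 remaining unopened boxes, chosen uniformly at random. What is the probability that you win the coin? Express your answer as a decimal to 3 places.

Your original box holds the coin with probability 1/7, so the other 6 collectively hold it with probability 6/7.
The host can always find 4 empty boxes to open, so the reveals don't change that 6/7; it is now spread over the 2 remaining unopened boxes.
P(win by switching) = (6/7) · (1/2) = 3/7 ≈ 0.429.

0.429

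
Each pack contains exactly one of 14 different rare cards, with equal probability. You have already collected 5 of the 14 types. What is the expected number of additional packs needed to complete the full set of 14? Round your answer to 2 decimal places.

Starting from 5 distinct types, each trial gives a new one with probability (14−i)/14 when i types are held, so the wait for the next new type is 14/(14−i).
E = 14/9 + 14/8 + 14/7 + 14/6 + 14/5 + 14/4 + 14/3 + 14/2 + 14/1 = 7129/180 ≈ 39.61.

39.61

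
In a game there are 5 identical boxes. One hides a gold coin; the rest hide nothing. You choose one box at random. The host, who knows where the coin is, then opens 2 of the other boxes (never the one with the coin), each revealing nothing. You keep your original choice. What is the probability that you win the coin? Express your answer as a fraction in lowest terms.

The host can always open 2 empty boxes regardless of your choice, so the reveals give no information about your original box.
P(win by staying) = 1/5.

1/5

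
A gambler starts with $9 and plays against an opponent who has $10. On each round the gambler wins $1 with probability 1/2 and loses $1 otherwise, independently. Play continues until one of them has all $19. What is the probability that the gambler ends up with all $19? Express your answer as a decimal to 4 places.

0.4737

With a fair step, P(i) = ½P(i−1) + ½P(i+1) with P(0)=0, P(19)=1 has the linear solution P(i) = i/19.
P(9) = 9/19 ≈ 0.4737.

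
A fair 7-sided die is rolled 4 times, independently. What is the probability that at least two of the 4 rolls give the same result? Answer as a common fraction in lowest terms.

223/343

P(all 4 different) = 7/7 · 6/7 · ··· · 4/7 = 120/343.
P(at least two equal) = 1 − 120/343 = 223/343.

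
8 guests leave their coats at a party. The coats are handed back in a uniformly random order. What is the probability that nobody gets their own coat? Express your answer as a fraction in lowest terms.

This is the derangement probability: permutations of 8 with no fixed point.
D(8) = 8! · (1 − 1/1! + 1/2! − ··· + (−1)^8/8!) = 14833.
P = 14833/40320 = 2119/5760.

2119/5760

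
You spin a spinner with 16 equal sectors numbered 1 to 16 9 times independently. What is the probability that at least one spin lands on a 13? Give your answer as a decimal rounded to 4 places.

0.4406

P(no spin lands on a 13) = (15/16)^9 ≈ 0.5594.
P(at least one) = 1 − 0.5594 = 0.4406.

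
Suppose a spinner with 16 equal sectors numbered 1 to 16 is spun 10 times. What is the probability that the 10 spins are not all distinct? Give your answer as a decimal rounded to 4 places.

0.9736

P(all 10 different) = 16/16 · 15/16 · ··· · 7/16 ≈ 0.0264.
P(at least two equal) = 1 − 0.0264 = 0.9736.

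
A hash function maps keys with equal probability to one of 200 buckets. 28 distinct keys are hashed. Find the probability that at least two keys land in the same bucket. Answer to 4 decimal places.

It's easier to compute the probability that all 28 are distinct.
P(all distinct) = 200/200 · 199/200 · ··· · 173/200 ≈ 0.1376.
So the probability of at least one match is 1 − 0.1376 = 0.8624.

0.8624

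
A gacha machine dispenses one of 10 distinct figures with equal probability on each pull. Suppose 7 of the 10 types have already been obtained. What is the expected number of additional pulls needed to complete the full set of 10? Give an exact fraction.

55/3

Starting from 7 distinct types, each trial gives a new one with probability (10−i)/10 when i types are held, so the wait for the next new type is 10/(10−i).
E = 10/3 + 10/2 + 10/1 = 55/3.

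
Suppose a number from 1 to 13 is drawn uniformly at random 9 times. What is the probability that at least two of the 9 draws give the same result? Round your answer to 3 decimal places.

P(all 9 different) = 13/13 · 12/13 · ··· · 5/13 ≈ 0.024.
P(at least two equal) = 1 − 0.024 = 0.976.

0.976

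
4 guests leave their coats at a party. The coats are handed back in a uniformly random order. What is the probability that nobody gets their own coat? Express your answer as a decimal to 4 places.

0.3750

This is the derangement probability: permutations of 4 with no fixed point.
D(4) = 4! · (1 − 1/1! + 1/2! − ··· + (−1)^4/4!) = 9.
P = 9/24 = 3/8 ≈ 0.3750.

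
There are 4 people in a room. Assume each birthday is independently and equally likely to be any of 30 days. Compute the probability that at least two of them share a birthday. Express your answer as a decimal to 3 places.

0.188

It's easier to compute the probability that all 4 are distinct.
P(all distinct) = 30/30 · 29/30 · ··· · 27/30 ≈ 0.812.
So the probability of at least one match is 1 − 0.812 = 0.188.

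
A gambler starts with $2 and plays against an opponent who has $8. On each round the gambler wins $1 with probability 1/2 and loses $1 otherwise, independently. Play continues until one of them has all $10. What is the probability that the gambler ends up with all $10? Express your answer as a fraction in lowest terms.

With a fair step, P(i) = ½P(i−1) + ½P(i+1) with P(0)=0, P(10)=1 has the linear solution P(i) = i/10.
P(2) = 2/10 = 1/5.

1/5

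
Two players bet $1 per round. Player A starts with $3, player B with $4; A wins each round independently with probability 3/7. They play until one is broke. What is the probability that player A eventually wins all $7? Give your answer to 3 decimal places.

Let r = q/p = (4/7)/(3/7) = 4/3. The recurrence P(i) = p·P(i+1) + q·P(i−1) with P(0)=0, P(7)=1 gives P(i) = (1 − r^i)/(1 − r^7).
P(3) = (1 − (4/3)^3) / (1 − (4/3)^7) = 2997/14197 ≈ 0.211.

0.211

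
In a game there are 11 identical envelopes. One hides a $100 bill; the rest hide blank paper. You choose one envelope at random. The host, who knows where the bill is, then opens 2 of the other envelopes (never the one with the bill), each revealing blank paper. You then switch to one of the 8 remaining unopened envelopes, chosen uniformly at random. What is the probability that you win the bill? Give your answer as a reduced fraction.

5/44

Your original envelope holds the bill with probability 1/11, so the other 10 collectively hold it with probability 10/11.
The host can always find 2 empty envelopes to open, so the reveals don't change that 10/11; it is now spread over the 8 remaining unopened envelopes.
P(win by switching) = (10/11) · (1/8) = 5/44.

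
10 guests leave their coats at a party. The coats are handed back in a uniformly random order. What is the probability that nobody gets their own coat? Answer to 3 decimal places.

This is the derangement probability: permutations of 10 with no fixed point.
D(10) = 10! · (1 − 1/1! + 1/2! − ··· + (−1)^10/10!) = 1334961.
P = 1334961/3628800 = 16481/44800 ≈ 0.368.

0.368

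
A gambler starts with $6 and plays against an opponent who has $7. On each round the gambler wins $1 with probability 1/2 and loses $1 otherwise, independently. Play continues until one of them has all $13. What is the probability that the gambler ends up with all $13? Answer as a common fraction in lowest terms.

With a fair step, P(i) = ½P(i−1) + ½P(i+1) with P(0)=0, P(13)=1 has the linear solution P(i) = i/13.
P(6) = 6/13.

6/13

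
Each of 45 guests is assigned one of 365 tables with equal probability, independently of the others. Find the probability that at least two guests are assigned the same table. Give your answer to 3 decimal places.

It's easier to compute the probability that all 45 are distinct.
P(all distinct) = 365/365 · 364/365 · ··· · 321/365 ≈ 0.059.
So the probability of at least one match is 1 − 0.059 = 0.941.

0.941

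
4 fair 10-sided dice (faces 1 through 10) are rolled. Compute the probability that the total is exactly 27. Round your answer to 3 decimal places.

0.048

There are 10^4 = 10000 equally likely outcomes.
The number of ordered 4-tuples from {1,…,10} summing to 27 is 480.
P(sum = 27) = 480/10000 = 6/125 ≈ 0.048.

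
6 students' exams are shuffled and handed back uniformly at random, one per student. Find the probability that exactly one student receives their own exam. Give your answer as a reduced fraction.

Choose which one is fixed: C(6,1) = 6 ways.
The remaining 5 must have no fixed point: D(5) = 44.
P = 6·44/720 = 11/30.

11/30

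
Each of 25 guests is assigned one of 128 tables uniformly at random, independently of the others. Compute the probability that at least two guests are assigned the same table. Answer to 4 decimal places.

0.9187

It's easier to compute the probability that all 25 are distinct.
P(all distinct) = 128/128 · 127/128 · ··· · 104/128 ≈ 0.0813.
So the probability of at least one match is 1 − 0.0813 = 0.9187.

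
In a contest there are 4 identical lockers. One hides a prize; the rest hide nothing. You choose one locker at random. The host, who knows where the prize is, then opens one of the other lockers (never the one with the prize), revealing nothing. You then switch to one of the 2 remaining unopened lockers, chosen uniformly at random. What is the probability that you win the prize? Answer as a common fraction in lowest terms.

3/8

Your original locker holds the prize with probability 1/4, so the other 3 collectively hold it with probability 3/4.
The host can always find an empty locker to open, so this doesn't change that 3/4; it is now spread over the 2 remaining unopened lockers.
P(win by switching) = (3/4) · (1/2) = 3/8.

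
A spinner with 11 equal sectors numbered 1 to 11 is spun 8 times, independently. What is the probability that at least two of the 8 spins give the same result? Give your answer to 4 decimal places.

0.9690

P(all 8 different) = 11/11 · 10/11 · ··· · 4/11 ≈ 0.0310.
P(at least two equal) = 1 − 0.0310 = 0.9690.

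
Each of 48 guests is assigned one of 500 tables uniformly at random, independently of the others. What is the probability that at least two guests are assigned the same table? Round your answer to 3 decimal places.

0.903

It's easier to compute the probability that all 48 are distinct.
P(all distinct) = 500/500 · 499/500 · ··· · 453/500 ≈ 0.097.
So the probability of at least one match is 1 − 0.097 = 0.903.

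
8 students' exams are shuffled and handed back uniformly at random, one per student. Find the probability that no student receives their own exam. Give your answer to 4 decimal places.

0.3679

This is the derangement probability: permutations of 8 with no fixed point.
D(8) = 8! · (1 − 1/1! + 1/2! − ··· + (−1)^8/8!) = 14833.
P = 14833/40320 = 2119/5760 ≈ 0.3679.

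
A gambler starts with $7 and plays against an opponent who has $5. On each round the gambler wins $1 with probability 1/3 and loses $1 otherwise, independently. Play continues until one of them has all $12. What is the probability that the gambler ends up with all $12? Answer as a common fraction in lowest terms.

Let r = q/p = (2/3)/(1/3) = 2. The recurrence P(i) = p·P(i+1) + q·P(i−1) with P(0)=0, P(12)=1 gives P(i) = (1 − r^i)/(1 − r^12).
P(7) = (1 − (2)^7) / (1 − (2)^12) = 127/4095.

127/4095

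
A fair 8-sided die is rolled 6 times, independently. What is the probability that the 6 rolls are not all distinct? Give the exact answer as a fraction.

P(all 6 different) = 8/8 · 7/8 · ··· · 3/8 = 315/4096.
P(at least two equal) = 1 − 315/4096 = 3781/4096.

3781/4096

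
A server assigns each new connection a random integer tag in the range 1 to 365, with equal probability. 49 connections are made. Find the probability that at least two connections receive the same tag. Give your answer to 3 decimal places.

It's easier to compute the probability that all 49 are distinct.
P(all distinct) = 365/365 · 364/365 · ··· · 317/365 ≈ 0.034.
So the probability of at least one match is 1 − 0.034 = 0.966.

0.966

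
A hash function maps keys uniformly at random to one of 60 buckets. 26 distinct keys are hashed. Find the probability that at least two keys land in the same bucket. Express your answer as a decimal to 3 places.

0.998

It's easier to compute the probability that all 26 are distinct.
P(all distinct) = 60/60 · 59/60 · ··· · 35/60 ≈ 0.002.
So the probability of at least one match is 1 − 0.002 = 0.998.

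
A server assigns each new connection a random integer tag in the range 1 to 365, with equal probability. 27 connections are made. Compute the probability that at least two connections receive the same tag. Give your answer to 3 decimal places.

0.627

It's easier to compute the probability that all 27 are distinct.
P(all distinct) = 365/365 · 364/365 · ··· · 339/365 ≈ 0.373.
So the probability of at least one match is 1 − 0.373 = 0.627.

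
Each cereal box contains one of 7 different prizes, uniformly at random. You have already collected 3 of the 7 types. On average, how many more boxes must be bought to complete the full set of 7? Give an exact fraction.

175/12

Starting from 3 distinct types, each trial gives a new one with probability (7−i)/7 when i types are held, so the wait for the next new type is 7/(7−i).
E = 7/4 + 7/3 + 7/2 + 7/1 = 175/12.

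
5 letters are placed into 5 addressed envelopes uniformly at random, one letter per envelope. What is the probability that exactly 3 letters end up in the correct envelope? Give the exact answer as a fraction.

1/12

Choose which 3 of the 5 are fixed: C(5,3) = 10 ways.
The remaining 2 must have no fixed point: D(2) = 1.
P = 10·1/120 = 1/12.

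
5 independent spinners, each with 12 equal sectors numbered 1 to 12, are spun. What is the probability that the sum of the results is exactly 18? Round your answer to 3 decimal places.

0.009

There are 12^5 = 248832 equally likely outcomes.
The number of ordered 5-tuples from {1,…,12} summing to 18 is 2355.
P(sum = 18) = 2355/248832 = 785/82944 ≈ 0.009.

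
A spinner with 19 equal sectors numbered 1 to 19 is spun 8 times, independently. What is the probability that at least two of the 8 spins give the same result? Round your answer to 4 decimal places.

P(all 8 different) = 19/19 · 18/19 · ··· · 12/19 ≈ 0.1794.
P(at least two equal) = 1 − 0.1794 = 0.8206.

0.8206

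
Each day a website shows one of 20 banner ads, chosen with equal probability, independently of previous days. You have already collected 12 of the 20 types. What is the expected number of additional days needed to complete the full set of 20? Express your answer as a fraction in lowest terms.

Starting from 12 distinct types, each trial gives a new one with probability (20−i)/20 when i types are held, so the wait for the next new type is 20/(20−i).
E = 20/8 + 20/7 + 20/6 + 20/5 + 20/4 + 20/3 + 20/2 + 20/1 = 761/14.

761/14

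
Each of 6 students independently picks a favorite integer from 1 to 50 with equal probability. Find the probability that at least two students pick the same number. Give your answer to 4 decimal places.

It's easier to compute the probability that all 6 are distinct.
P(all distinct) = 50/50 · 49/50 · ··· · 45/50 ≈ 0.7322.
So the probability of at least one match is 1 − 0.7322 = 0.2678.

0.2678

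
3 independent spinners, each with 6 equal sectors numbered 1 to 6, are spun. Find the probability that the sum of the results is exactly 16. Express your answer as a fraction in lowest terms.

There are 6^3 = 216 equally likely outcomes.
The number of ordered 3-tuples from {1,…,6} summing to 16 is 6.
P(sum = 16) = 6/216 = 1/36.

1/36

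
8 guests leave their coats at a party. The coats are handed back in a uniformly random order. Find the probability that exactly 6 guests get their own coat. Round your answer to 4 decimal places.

Choose which 6 of the 8 are fixed: C(8,6) = 28 ways.
The remaining 2 must have no fixed point: D(2) = 1.
P = 28·1/40320 = 1/1440 ≈ 0.0007.

0.0007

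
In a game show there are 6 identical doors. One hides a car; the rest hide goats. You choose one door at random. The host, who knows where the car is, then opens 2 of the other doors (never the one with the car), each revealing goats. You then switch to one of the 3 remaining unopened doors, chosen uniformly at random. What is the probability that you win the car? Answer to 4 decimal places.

0.2778

Your original door holds the car with probability 1/6, so the other 5 collectively hold it with probability 5/6.
The host can always find 2 empty doors to open, so the reveals don't change that 5/6; it is now spread over the 3 remaining unopened doors.
P(win by switching) = (5/6) · (1/3) = 5/18 ≈ 0.2778.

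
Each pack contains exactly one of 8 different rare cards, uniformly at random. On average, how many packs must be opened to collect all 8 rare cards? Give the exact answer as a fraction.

761/35

After i distinct types are collected, each trial gives a new one with probability (8−i)/8, so the expected wait for the next new type is 8/(8−i).
E = 8/8 + 8/7 + 8/6 + 8/5 + 8/4 + 8/3 + 8/2 + 8/1 = 761/35.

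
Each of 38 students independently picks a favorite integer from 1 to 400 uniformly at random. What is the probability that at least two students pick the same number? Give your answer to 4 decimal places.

0.8372

It's easier to compute the probability that all 38 are distinct.
P(all distinct) = 400/400 · 399/400 · ··· · 363/400 ≈ 0.1628.
So the probability of at least one match is 1 − 0.1628 = 0.8372.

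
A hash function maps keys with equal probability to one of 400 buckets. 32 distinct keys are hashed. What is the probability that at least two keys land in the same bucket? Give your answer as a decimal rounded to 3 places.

It's easier to compute the probability that all 32 are distinct.
P(all distinct) = 400/400 · 399/400 · ··· · 369/400 ≈ 0.280.
So the probability of at least one match is 1 − 0.280 = 0.720.

0.720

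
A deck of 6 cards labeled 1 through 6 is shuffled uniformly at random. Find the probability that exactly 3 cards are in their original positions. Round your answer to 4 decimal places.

0.0556

Choose which 3 of the 6 are fixed: C(6,3) = 20 ways.
The remaining 3 must have no fixed point: D(3) = 2.
P = 20·2/720 = 1/18 ≈ 0.0556.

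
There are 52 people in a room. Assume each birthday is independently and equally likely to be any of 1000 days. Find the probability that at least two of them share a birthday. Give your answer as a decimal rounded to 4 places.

0.7406

It's easier to compute the probability that all 52 are distinct.
P(all distinct) = 1000/1000 · 999/1000 · ··· · 949/1000 ≈ 0.2594.
So the probability of at least one match is 1 − 0.2594 = 0.7406.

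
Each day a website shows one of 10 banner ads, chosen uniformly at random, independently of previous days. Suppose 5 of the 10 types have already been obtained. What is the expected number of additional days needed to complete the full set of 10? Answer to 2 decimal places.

Starting from 5 distinct types, each trial gives a new one with probability (10−i)/10 when i types are held, so the wait for the next new type is 10/(10−i).
E = 10/5 + 10/4 + 10/3 + 10/2 + 10/1 = 137/6 ≈ 22.83.

22.83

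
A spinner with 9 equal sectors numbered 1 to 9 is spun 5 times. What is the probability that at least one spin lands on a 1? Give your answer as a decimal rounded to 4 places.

0.4451

P(no spin lands on a 1) = (8/9)^5 ≈ 0.5549.
P(at least one) = 1 − 0.5549 = 0.4451.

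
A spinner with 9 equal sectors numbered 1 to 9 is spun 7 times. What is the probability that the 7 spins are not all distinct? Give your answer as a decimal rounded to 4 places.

P(all 7 different) = 9/9 · 8/9 · ··· · 3/9 ≈ 0.0379.
P(at least two equal) = 1 − 0.0379 = 0.9621.

0.9621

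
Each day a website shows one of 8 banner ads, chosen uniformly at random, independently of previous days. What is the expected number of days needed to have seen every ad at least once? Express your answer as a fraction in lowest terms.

After i distinct types are collected, each trial gives a new one with probability (8−i)/8, so the expected wait for the next new type is 8/(8−i).
E = 8/8 + 8/7 + 8/6 + 8/5 + 8/4 + 8/3 + 8/2 + 8/1 = 761/35.

761/35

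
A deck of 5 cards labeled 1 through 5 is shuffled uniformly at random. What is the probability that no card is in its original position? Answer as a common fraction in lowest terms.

This is the derangement probability: permutations of 5 with no fixed point.
D(5) = 5! · (1 − 1/1! + 1/2! − ··· + (−1)^5/5!) = 44.
P = 44/120 = 11/30.

11/30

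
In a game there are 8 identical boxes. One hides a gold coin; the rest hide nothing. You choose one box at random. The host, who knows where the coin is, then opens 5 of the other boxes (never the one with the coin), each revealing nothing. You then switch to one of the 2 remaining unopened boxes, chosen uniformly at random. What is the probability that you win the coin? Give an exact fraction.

7/16

Your original box holds the coin with probability 1/8, so the other 7 collectively hold it with probability 7/8.
The host can always find 5 empty boxes to open, so the reveals don't change that 7/8; it is now spread over the 2 remaining unopened boxes.
P(win by switching) = (7/8) · (1/2) = 7/16.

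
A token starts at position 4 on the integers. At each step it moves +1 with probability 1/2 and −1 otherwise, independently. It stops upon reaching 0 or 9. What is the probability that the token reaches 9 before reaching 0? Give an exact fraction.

With a fair step, P(i) = ½P(i−1) + ½P(i+1) with P(0)=0, P(9)=1 has the linear solution P(i) = i/9.
P(4) = 4/9.

4/9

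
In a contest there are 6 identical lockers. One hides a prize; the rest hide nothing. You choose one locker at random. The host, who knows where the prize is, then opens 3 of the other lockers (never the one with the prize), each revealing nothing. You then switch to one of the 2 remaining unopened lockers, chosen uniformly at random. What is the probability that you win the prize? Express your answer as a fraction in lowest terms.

5/12

Your original locker holds the prize with probability 1/6, so the other 5 collectively hold it with probability 5/6.
The host can always find 3 empty lockers to open, so the reveals don't change that 5/6; it is now spread over the 2 remaining unopened lockers.
P(win by switching) = (5/6) · (1/2) = 5/12.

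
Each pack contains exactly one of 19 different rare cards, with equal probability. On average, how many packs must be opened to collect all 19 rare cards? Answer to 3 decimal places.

After i distinct types are collected, each trial gives a new one with probability (19−i)/19, so the expected wait for the next new type is 19/(19−i).
E = 19/19 + 19/18 + 19/17 + 19/16 + 19/15 + 19/14 + 19/13 + 19/12 + 19/11 + 19/10 + 19/9 + 19/8 + 19/7 + 19/6 + 19/5 + 19/4 + 19/3 + 19/2 + 19/1 = 275295799/4084080 ≈ 67.407.

67.407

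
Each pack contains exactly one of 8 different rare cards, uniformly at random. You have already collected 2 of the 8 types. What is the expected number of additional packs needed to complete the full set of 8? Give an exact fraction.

98/5

Starting from 2 distinct types, each trial gives a new one with probability (8−i)/8 when i types are held, so the wait for the next new type is 8/(8−i).
E = 8/6 + 8/5 + 8/4 + 8/3 + 8/2 + 8/1 = 98/5.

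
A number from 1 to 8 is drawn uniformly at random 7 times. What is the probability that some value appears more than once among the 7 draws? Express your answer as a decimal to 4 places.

0.9808

P(all 7 different) = 8/8 · 7/8 · ··· · 2/8 ≈ 0.0192.
P(at least two equal) = 1 − 0.0192 = 0.9808.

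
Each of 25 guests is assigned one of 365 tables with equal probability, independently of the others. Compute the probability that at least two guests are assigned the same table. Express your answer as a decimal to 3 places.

It's easier to compute the probability that all 25 are distinct.
P(all distinct) = 365/365 · 364/365 · ··· · 341/365 ≈ 0.431.
So the probability of at least one match is 1 − 0.431 = 0.569.

0.569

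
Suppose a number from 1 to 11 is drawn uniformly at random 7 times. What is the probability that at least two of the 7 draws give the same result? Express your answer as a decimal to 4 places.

P(all 7 different) = 11/11 · 10/11 · ··· · 5/11 ≈ 0.0853.
P(at least two equal) = 1 − 0.0853 = 0.9147.

0.9147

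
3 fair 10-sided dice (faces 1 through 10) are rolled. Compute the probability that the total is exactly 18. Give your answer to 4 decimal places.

There are 10^3 = 1000 equally likely outcomes.
The number of ordered 3-tuples from {1,…,10} summing to 18 is 73.
P(sum = 18) = 73/1000 ≈ 0.0730.

0.0730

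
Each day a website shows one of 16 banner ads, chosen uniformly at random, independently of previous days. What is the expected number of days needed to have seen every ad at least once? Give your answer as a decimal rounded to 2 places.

54.09

After i distinct types are collected, each trial gives a new one with probability (16−i)/16, so the expected wait for the next new type is 16/(16−i).
E = 16/16 + 16/15 + 16/14 + 16/13 + 16/12 + 16/11 + 16/10 + 16/9 + 16/8 + 16/7 + 16/6 + 16/5 + 16/4 + 16/3 + 16/2 + 16/1 = 2436559/45045 ≈ 54.09.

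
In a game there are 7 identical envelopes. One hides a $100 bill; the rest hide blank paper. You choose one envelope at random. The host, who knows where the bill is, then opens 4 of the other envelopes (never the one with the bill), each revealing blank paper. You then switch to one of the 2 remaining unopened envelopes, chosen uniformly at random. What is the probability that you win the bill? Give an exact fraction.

Your original envelope holds the bill with probability 1/7, so the other 6 collectively hold it with probability 6/7.
The host can always find 4 empty envelopes to open, so the reveals don't change that 6/7; it is now spread over the 2 remaining unopened envelopes.
P(win by switching) = (6/7) · (1/2) = 3/7.

3/7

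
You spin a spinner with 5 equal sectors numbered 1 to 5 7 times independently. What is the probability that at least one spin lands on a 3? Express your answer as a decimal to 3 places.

0.790

P(no spin lands on a 3) = (4/5)^7 ≈ 0.210.
P(at least one) = 1 − 0.210 = 0.790.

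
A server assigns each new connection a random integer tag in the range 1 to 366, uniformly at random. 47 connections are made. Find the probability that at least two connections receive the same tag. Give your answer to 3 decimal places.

0.954

It's easier to compute the probability that all 47 are distinct.
P(all distinct) = 366/366 · 365/366 · ··· · 320/366 ≈ 0.046.
So the probability of at least one match is 1 − 0.046 = 0.954.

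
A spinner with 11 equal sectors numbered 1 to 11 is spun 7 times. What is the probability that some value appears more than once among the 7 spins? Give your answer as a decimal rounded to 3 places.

0.915

P(all 7 different) = 11/11 · 10/11 · ··· · 5/11 ≈ 0.085.
P(at least two equal) = 1 − 0.085 = 0.915.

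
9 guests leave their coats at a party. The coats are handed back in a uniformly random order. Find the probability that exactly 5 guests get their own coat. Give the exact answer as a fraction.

1/320

Choose which 5 of the 9 are fixed: C(9,5) = 126 ways.
The remaining 4 must have no fixed point: D(4) = 9.
P = 126·9/362880 = 1/320.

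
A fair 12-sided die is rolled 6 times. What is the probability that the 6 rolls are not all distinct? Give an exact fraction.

P(all 6 different) = 12/12 · 11/12 · ··· · 7/12 = 385/1728.
P(at least two equal) = 1 − 385/1728 = 1343/1728.

1343/1728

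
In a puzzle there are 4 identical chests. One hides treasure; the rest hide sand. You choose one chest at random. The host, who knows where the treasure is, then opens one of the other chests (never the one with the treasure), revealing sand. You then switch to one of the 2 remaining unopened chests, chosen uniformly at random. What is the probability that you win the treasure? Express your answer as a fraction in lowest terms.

Your original chest holds the treasure with probability 1/4, so the other 3 collectively hold it with probability 3/4.
The host can always find an empty chest to open, so this doesn't change that 3/4; it is now spread over the 2 remaining unopened chests.
P(win by switching) = (3/4) · (1/2) = 3/8.

3/8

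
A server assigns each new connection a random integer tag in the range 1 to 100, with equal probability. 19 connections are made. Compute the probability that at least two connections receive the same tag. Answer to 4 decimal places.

It's easier to compute the probability that all 19 are distinct.
P(all distinct) = 100/100 · 99/100 · ··· · 82/100 ≈ 0.1610.
So the probability of at least one match is 1 − 0.1610 = 0.8390.

0.8390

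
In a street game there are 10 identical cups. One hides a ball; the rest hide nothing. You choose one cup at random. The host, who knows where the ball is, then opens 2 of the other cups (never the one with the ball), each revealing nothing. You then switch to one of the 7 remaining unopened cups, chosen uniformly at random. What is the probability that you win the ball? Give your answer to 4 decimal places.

0.1286

Your original cup holds the ball with probability 1/10, so the other 9 collectively hold it with probability 9/10.
The host can always find 2 empty cups to open, so the reveals don't change that 9/10; it is now spread over the 7 remaining unopened cups.
P(win by switching) = (9/10) · (1/7) = 9/70 ≈ 0.1286.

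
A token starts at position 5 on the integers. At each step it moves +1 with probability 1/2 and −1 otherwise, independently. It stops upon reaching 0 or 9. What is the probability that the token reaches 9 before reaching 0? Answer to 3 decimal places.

0.556

With a fair step, P(i) = ½P(i−1) + ½P(i+1) with P(0)=0, P(9)=1 has the linear solution P(i) = i/9.
P(5) = 5/9 ≈ 0.556.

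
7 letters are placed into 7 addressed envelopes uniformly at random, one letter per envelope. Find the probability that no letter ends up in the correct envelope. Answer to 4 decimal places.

0.3679

This is the derangement probability: permutations of 7 with no fixed point.
D(7) = 7! · (1 − 1/1! + 1/2! − ··· + (−1)^7/7!) = 1854.
P = 1854/5040 = 103/280 ≈ 0.3679.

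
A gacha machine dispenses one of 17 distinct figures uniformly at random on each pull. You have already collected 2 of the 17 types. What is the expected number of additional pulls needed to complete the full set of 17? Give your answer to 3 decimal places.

56.410

Starting from 2 distinct types, each trial gives a new one with probability (17−i)/17 when i types are held, so the wait for the next new type is 17/(17−i).
E = 17/15 + 17/14 + 17/13 + 17/12 + 17/11 + 17/10 + 17/9 + 17/8 + 17/7 + 17/6 + 17/5 + 17/4 + 17/3 + 17/2 + 17/1 = 20327869/360360 ≈ 56.410.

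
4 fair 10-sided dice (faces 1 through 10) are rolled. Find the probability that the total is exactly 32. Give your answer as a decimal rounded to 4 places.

There are 10^4 = 10000 equally likely outcomes.
The number of ordered 4-tuples from {1,…,10} summing to 32 is 165.
P(sum = 32) = 165/10000 = 33/2000 ≈ 0.0165.

0.0165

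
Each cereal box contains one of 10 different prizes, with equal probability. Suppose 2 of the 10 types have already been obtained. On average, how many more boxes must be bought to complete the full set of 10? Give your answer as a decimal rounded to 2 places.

Starting from 2 distinct types, each trial gives a new one with probability (10−i)/10 when i types are held, so the wait for the next new type is 10/(10−i).
E = 10/8 + 10/7 + 10/6 + 10/5 + 10/4 + 10/3 + 10/2 + 10/1 = 761/28 ≈ 27.18.

27.18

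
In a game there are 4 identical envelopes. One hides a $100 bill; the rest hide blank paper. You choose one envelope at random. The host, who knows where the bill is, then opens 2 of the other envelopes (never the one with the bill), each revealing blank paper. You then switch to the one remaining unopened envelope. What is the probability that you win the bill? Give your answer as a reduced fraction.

3/4

Your original envelope holds the bill with probability 1/4, so the other 3 collectively hold it with probability 3/4.
The host can always find 2 empty envelopes to open, so the reveals don't change that 3/4; it is now spread over the 1 remaining unopened envelope.
P(win by switching) = (3/4) · (1/1) = 3/4.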